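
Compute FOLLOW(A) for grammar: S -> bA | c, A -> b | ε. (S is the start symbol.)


$ ∈ FOLLOW(S). For each A -> αBβ: add FIRST(β)\{ε} to FOLLOW(B); if β nullable, add FOLLOW(A).
FOLLOW(A) = {$}


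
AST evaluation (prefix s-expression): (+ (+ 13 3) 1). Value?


Evaluate inner: (+ 13 3) = 16
Evaluate root: (+ 16 1) = 17
Result: 17


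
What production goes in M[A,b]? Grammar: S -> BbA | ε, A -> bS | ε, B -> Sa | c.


For [A, b]: 'b' ∈ FIRST(bS)
Entry: A -> bS


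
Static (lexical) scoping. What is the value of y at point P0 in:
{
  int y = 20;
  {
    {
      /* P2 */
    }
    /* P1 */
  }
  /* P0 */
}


y declared in the same block as P0
y = 20


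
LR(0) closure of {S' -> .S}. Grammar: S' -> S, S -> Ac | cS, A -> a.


Start: S' -> .S
For each item with dot before a nonterminal B, add B -> .γ for every B-production
Closure: [S' -> .S, S -> .Ac, S -> .cS, A -> .a]


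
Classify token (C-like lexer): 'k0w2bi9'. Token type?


Pattern: letter/underscore followed by alphanumerics, not a keyword
Type: IDENTIFIER


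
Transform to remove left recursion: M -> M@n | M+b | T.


Left-recursive alternatives: M@n, M+b; non-recursive: T
Introduce M': M -> TM', M' -> @nM' | +bM' | ε


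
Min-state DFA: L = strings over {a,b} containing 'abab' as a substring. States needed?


KMP-style automaton: 4 progress states + 1 absorbing accept = 5
Minimal DFA: 5 states


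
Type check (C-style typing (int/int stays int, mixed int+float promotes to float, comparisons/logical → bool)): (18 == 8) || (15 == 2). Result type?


Operand types: bool || bool
Rule: logical operators take bool operands and yield bool
Result type: bool


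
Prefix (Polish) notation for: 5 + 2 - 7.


left-to-right (same/higher precedence on left): tree is (- (+ 5 2) 7)
Prefix: - + 5 2 7


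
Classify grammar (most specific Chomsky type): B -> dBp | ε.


Single nonterminal LHS, but d^n p^n is not regular
Classification: Type 2 (Context-Free)


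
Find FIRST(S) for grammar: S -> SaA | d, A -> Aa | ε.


Per alternative of S: FIRST(SaA) = {d}; FIRST(d) = {d}
FIRST(S) = {d}


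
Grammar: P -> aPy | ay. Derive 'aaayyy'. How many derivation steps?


Derivation: P => aPy => aaPyy => aaayyy
Steps: 3


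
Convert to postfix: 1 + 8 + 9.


Left to right (same or higher precedence on left)
Postfix: 1 8 + 9 +


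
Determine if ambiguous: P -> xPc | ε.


balanced x^n…c^n: each string has a unique parse
Unambiguous


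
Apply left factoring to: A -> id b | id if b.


Common prefix: 'id'
Factored: A -> id A', A' -> b | if b


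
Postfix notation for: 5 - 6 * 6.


* has higher precedence, evaluate 6*6 first
Postfix: 5 6 6 * -


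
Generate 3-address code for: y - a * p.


Break into single-operator statements:
t1 = a * p
t2 = y - t1


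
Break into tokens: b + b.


Scan left to right, longest-match per lexeme
Tokens: ID(b), OP(+), ID(b)


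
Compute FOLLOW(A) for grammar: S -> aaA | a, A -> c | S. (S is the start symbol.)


$ ∈ FOLLOW(S). For each A -> αBβ: add FIRST(β)\{ε} to FOLLOW(B); if β nullable, add FOLLOW(A).
FOLLOW(A) = {$}


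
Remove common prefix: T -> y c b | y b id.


Common prefix: 'y'
Factored: T -> y T', T' -> c b | b id


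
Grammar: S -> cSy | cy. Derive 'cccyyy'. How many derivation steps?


Derivation: S => cSy => ccSyy => cccyyy
Steps: 3


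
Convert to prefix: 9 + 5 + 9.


left-to-right (same/higher precedence on left): tree is (+ (+ 9 5) 9)
Prefix: + + 9 5 9


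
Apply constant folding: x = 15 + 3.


15 + 3 = 18 at compile time
Optimized: x = 18


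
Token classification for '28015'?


Pattern: digits only
Type: INTEGER_LITERAL


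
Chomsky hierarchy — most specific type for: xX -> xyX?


LHS has context (more than one symbol) and |LHS| ≤ |RHS|
Classification: Type 1 (Context-Sensitive)


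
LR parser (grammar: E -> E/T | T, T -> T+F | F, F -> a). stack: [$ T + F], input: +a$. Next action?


handle 'T+F' on top
Action: reduce (T -> T+F)


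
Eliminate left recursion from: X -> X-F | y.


Left-recursive alternatives: X-F; non-recursive: y
Introduce X': X -> yX', X' -> -FX' | ε


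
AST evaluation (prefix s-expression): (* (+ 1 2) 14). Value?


Evaluate inner: (+ 1 2) = 3
Evaluate root: (* 3 14) = 42
Result: 42


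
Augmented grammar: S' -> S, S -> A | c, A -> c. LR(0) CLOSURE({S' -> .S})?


Start: S' -> .S
For each item with dot before a nonterminal B, add B -> .γ for every B-production
Closure: [S' -> .S, S -> .A, S -> .c, A -> .c]


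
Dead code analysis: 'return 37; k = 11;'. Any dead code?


statement follows a return and is unreachable
Dead: 'k = 11'


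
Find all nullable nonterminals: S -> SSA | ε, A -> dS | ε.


A nonterminal is nullable iff some alternative derives ε (directly, or every symbol in it is nullable)
Nullable: {A, S}


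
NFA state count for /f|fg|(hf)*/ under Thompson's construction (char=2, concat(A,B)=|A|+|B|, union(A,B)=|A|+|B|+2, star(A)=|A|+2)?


Syntax tree has 5 char leaf(s), 2 union(s), 1 star(s)
chars contribute 5×2 = 10; each union adds +2; each star adds +2
Total: 10 + 4 + 2 = 16 states


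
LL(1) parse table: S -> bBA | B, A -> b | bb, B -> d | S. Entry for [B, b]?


For [B, b]: 'b' ∈ FIRST(S)
Entry: B -> S


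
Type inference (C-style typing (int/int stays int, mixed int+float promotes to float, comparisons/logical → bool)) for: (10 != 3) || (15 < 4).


Operand types: bool || bool
Rule: logical operators take bool operands and yield bool
Result type: bool


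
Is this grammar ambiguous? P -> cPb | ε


balanced c^n…b^n: each string has a unique parse
Unambiguous


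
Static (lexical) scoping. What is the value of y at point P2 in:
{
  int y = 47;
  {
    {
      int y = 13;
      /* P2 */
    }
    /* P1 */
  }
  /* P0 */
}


y declared in the same block as P2
y = 13


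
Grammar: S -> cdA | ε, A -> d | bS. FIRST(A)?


Per alternative of A: FIRST(d) = {d}; FIRST(bS) = {b}
FIRST(A) = {b, d}


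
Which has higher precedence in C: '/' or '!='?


'/' is multiplicative (level 10); '!=' is equality (level 6)
Higher level binds tighter
'/' has higher precedence than '!='


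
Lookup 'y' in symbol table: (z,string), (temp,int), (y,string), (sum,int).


Lookup 'y' → type string


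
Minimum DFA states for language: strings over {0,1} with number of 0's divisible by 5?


Track (count of 0) mod 5: states 0..4, accept at 0
Minimal DFA: 5 states


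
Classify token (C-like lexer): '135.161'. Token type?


Pattern: digits with a decimal point
Type: FLOAT_LITERAL


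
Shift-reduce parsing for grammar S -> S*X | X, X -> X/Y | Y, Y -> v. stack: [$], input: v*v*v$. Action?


no handle on stack; shift 'v'
Action: shift


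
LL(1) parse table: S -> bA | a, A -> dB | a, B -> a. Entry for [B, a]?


For [B, a]: 'a' ∈ FIRST(a)
Entry: B -> a


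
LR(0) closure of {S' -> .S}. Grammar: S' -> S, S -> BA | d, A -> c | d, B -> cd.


Start: S' -> .S
For each item with dot before a nonterminal B, add B -> .γ for every B-production
Closure: [S' -> .S, S -> .BA, S -> .d, B -> .cd]


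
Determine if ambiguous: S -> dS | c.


right-linear, alternatives start with distinct terminals 'd' vs 'c': unique leftmost derivation
Unambiguous


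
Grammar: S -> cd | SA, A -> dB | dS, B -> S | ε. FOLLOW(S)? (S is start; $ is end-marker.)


$ ∈ FOLLOW(S). For each A -> αBβ: add FIRST(β)\{ε} to FOLLOW(B); if β nullable, add FOLLOW(A).
FOLLOW(S) = {$, d}


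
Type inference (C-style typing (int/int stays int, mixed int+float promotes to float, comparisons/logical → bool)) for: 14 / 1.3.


Operand types: int / float
Rule: mixed int/float promotes to float; int/int stays int
Result type: float


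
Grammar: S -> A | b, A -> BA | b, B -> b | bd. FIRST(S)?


Per alternative of S: FIRST(A) = {b}; FIRST(b) = {b}
FIRST(S) = {b}


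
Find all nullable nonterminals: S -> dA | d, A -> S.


A nonterminal is nullable iff some alternative derives ε (directly, or every symbol in it is nullable)
Nullable: {}


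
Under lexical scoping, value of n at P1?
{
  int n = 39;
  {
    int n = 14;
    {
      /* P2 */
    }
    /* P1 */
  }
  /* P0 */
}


n declared in the same block as P1
n = 14


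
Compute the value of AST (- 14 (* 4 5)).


Evaluate inner: (* 4 5) = 20
Evaluate root: (- 14 20) = -6
Result: -6


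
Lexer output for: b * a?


Scan left to right, longest-match per lexeme
Tokens: ID(b), OP(*), ID(a)


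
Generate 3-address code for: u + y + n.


Break into single-operator statements:
t1 = u + y
t2 = t1 + n


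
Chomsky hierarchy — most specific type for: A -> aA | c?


Right-linear: every RHS is a terminal or a terminal followed by one nonterminal
Classification: Type 3 (Regular)


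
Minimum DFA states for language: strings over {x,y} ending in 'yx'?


Track the longest suffix of input matching a prefix of 'yx': 3 classes (prefixes of length 0..2)
Minimal DFA: 3 states


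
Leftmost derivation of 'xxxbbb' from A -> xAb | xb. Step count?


Derivation: A => xAb => xxAbb => xxxbbb
Steps: 3


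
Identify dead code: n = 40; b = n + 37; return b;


n is read by b's definition; b is returned
No dead code


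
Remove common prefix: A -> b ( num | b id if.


Common prefix: 'b'
Factored: A -> b A', A' -> ( num | id if


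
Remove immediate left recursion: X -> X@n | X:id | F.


Left-recursive alternatives: X@n, X:id; non-recursive: F
Introduce X': X -> FX', X' -> @nX' | :idX' | ε


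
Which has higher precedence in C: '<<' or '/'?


'/' is multiplicative (level 10); '<<' is shift (level 8)
Higher level binds tighter
'/' has higher precedence than '<<'


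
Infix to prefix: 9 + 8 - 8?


left-to-right (same/higher precedence on left): tree is (- (+ 9 8) 8)
Prefix: - + 9 8 8


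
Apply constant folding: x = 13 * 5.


13 * 5 = 65 at compile time
Optimized: x = 65


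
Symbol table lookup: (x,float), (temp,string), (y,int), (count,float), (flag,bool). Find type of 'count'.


Lookup 'count' → type float


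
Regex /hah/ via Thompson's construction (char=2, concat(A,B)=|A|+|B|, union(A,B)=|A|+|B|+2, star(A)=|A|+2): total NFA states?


Syntax tree has 3 char leaf(s), 0 union(s), 0 star(s)
chars contribute 3×2 = 6; each union adds +2; each star adds +2
Total: 6 + 0 + 0 = 6 states


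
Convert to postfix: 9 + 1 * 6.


* has higher precedence, evaluate 1*6 first
Postfix: 9 1 6 * +


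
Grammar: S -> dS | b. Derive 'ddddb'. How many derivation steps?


Derivation: S => dS => ddS => dddS => ddddS => ddddb
Steps: 5


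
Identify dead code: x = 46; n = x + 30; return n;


x is read by n's definition; n is returned
No dead code


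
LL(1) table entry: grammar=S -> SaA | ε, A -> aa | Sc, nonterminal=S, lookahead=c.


For [S, c]: ε is nullable and 'c' ∈ FOLLOW(S)
Entry: S -> ε


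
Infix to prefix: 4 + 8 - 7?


left-to-right (same/higher precedence on left): tree is (- (+ 4 8) 7)
Prefix: - + 4 8 7


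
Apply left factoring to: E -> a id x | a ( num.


Common prefix: 'a'
Factored: E -> a E', E' -> id x | ( num


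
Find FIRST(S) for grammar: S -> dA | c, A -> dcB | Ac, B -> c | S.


Per alternative of S: FIRST(dA) = {d}; FIRST(c) = {c}
FIRST(S) = {c, d}


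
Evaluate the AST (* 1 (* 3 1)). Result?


Evaluate inner: (* 3 1) = 3
Evaluate root: (* 1 3) = 3
Result: 3


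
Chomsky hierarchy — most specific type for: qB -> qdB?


LHS has context (more than one symbol) and |LHS| ≤ |RHS|
Classification: Type 1 (Context-Sensitive)


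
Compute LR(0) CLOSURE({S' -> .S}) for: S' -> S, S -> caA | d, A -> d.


Start: S' -> .S
For each item with dot before a nonterminal B, add B -> .γ for every B-production
Closure: [S' -> .S, S -> .caA, S -> .d]


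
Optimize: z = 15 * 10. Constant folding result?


15 * 10 = 150 at compile time
Optimized: z = 150


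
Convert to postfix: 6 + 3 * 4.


* has higher precedence, evaluate 3*4 first
Postfix: 6 3 4 * +


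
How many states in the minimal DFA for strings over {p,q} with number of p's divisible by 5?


Track (count of p) mod 5: states 0..4, accept at 0
Minimal DFA: 5 states


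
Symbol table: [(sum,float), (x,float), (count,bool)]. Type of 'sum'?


Lookup 'sum' → type float


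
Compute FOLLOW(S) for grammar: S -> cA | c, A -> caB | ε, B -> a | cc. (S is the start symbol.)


$ ∈ FOLLOW(S). For each A -> αBβ: add FIRST(β)\{ε} to FOLLOW(B); if β nullable, add FOLLOW(A).
FOLLOW(S) = {$}


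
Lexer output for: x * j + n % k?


Scan left to right, longest-match per lexeme
Tokens: ID(x), OP(*), ID(j), OP(+), ID(n), OP(%), ID(k)


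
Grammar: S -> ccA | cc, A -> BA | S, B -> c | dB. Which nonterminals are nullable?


A nonterminal is nullable iff some alternative derives ε (directly, or every symbol in it is nullable)
Nullable: {}


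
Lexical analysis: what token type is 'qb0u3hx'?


Pattern: letter/underscore followed by alphanumerics, not a keyword
Type: IDENTIFIER


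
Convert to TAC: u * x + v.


Break into single-operator statements:
t1 = u * x
t2 = t1 + v


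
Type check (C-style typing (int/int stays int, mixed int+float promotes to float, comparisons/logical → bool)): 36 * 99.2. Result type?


Operand types: int * float
Rule: mixed int/float promotes to float; int/int stays int
Result type: float


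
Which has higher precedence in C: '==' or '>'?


'>' is relational (level 7); '==' is equality (level 6)
Higher level binds tighter
'>' has higher precedence than '=='


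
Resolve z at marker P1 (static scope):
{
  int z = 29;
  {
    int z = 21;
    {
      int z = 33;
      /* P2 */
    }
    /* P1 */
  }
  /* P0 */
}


z declared in the same block as P1
z = 21


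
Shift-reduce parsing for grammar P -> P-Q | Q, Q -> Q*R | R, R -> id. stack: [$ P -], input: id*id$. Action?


no handle ('P-' is not any RHS); shift 'id'
Action: shift


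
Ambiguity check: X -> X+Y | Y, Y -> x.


precedence layered via separate nonterminal Y: deterministic
Unambiguous


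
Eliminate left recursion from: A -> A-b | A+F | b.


Left-recursive alternatives: A-b, A+F; non-recursive: b
Introduce A': A -> bA', A' -> -bA' | +FA' | ε


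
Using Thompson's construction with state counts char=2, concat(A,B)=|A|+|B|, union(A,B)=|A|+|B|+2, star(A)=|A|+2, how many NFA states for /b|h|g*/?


Syntax tree has 3 char leaf(s), 2 union(s), 1 star(s)
chars contribute 3×2 = 6; each union adds +2; each star adds +2
Total: 6 + 4 + 2 = 12 states


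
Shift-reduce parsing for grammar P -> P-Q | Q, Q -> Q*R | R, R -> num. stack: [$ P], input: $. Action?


start symbol P on stack, input exhausted
Action: accept


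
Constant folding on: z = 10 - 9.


10 - 9 = 1 at compile time
Optimized: z = 1


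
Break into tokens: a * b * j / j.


Scan left to right, longest-match per lexeme
Tokens: ID(a), OP(*), ID(b), OP(*), ID(j), OP(/), ID(j)


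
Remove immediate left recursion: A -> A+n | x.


Left-recursive alternatives: A+n; non-recursive: x
Introduce A': A -> xA', A' -> +nA' | ε


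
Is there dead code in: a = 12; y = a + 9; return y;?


a is read by y's definition; y is returned
No dead code


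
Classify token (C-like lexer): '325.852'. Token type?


Pattern: digits with a decimal point
Type: FLOAT_LITERAL


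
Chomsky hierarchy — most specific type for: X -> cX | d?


Right-linear: every RHS is a terminal or a terminal followed by one nonterminal
Classification: Type 3 (Regular)


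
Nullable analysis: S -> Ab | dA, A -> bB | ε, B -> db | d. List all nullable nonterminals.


A nonterminal is nullable iff some alternative derives ε (directly, or every symbol in it is nullable)
Nullable: {A}


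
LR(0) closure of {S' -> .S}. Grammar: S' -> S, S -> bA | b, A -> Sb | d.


Start: S' -> .S
For each item with dot before a nonterminal B, add B -> .γ for every B-production
Closure: [S' -> .S, S -> .bA, S -> .b]


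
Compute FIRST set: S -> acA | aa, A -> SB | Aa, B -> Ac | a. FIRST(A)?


Per alternative of A: FIRST(SB) = {a}; FIRST(Aa) = {a}
FIRST(A) = {a}


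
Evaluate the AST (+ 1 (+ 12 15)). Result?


Evaluate inner: (+ 12 15) = 27
Evaluate root: (+ 1 27) = 28
Result: 28


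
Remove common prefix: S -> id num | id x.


Common prefix: 'id'
Factored: S -> id S', S' -> num | x


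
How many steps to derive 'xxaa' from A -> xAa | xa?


Derivation: A => xAa => xxaa
Steps: 2


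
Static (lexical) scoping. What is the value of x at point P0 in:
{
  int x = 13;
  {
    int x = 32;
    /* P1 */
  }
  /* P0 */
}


x declared in the same block as P0
x = 13


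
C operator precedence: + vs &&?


'+' is additive (level 9); '&&' is logical AND (level 2)
Higher level binds tighter
'+' has higher precedence than '&&'


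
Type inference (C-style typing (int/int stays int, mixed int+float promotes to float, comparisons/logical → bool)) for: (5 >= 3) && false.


Operand types: bool && bool
Rule: logical operators take bool operands and yield bool
Result type: bool


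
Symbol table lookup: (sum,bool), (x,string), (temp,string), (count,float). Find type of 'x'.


Lookup 'x' → type string


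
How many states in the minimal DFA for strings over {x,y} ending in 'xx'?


Track the longest suffix of input matching a prefix of 'xx': 3 classes (prefixes of length 0..2)
Minimal DFA: 3 states


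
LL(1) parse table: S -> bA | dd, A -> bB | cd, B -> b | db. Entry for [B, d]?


For [B, d]: 'd' ∈ FIRST(db)
Entry: B -> db


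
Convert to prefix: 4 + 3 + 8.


left-to-right (same/higher precedence on left): tree is (+ (+ 4 3) 8)
Prefix: + + 4 3 8


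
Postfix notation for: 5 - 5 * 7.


* has higher precedence, evaluate 5*7 first
Postfix: 5 5 7 * -


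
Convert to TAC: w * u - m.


Break into single-operator statements:
t1 = w * u
t2 = t1 - m


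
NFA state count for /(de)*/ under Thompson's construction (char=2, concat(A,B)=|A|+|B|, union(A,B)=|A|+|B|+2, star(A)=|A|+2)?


Syntax tree has 2 char leaf(s), 0 union(s), 1 star(s)
chars contribute 2×2 = 4; each union adds +2; each star adds +2
Total: 4 + 0 + 2 = 6 states


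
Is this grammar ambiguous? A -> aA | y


right-linear, alternatives start with distinct terminals 'a' vs 'y': unique leftmost derivation
Unambiguous


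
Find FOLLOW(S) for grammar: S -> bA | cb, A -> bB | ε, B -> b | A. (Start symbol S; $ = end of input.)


$ ∈ FOLLOW(S). For each A -> αBβ: add FIRST(β)\{ε} to FOLLOW(B); if β nullable, add FOLLOW(A).
FOLLOW(S) = {$}


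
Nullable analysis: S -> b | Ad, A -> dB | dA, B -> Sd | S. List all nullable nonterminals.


A nonterminal is nullable iff some alternative derives ε (directly, or every symbol in it is nullable)
Nullable: {}


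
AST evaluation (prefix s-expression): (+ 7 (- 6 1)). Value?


Evaluate inner: (- 6 1) = 5
Evaluate root: (+ 7 5) = 12
Result: 12


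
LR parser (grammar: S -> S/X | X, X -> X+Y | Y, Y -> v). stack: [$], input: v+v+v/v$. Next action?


no handle on stack; shift 'v'
Action: shift


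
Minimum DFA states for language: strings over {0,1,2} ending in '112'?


Track the longest suffix of input matching a prefix of '112': 4 classes (prefixes of length 0..3)
Minimal DFA: 4 states


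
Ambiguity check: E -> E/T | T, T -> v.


precedence layered via separate nonterminal T: deterministic
Unambiguous


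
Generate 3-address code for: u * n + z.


Break into single-operator statements:
t1 = u * n
t2 = t1 + z


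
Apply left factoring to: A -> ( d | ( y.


Common prefix: '('
Factored: A -> ( A', A' -> d | y


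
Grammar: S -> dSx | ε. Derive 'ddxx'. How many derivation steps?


Derivation: S => dSx => ddSxx => ddxx
Steps: 3


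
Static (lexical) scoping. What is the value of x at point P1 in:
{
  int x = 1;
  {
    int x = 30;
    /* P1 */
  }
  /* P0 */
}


x declared in the same block as P1
x = 30


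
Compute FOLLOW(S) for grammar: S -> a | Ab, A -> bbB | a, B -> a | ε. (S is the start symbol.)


$ ∈ FOLLOW(S). For each A -> αBβ: add FIRST(β)\{ε} to FOLLOW(B); if β nullable, add FOLLOW(A).
FOLLOW(S) = {$}


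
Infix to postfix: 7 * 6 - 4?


Left to right (same or higher precedence on left)
Postfix: 7 6 * 4 -


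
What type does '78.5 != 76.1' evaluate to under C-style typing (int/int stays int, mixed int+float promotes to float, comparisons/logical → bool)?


Operand types: float != float
Rule: comparison yields bool
Result type: bool


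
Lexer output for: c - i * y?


Scan left to right, longest-match per lexeme
Tokens: ID(c), OP(-), ID(i), OP(*), ID(y)


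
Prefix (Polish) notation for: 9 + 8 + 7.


left-to-right (same/higher precedence on left): tree is (+ (+ 9 8) 7)
Prefix: + + 9 8 7


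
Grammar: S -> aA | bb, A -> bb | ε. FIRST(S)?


Per alternative of S: FIRST(aA) = {a}; FIRST(bb) = {b}
FIRST(S) = {a, b}


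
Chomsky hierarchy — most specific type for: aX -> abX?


LHS has context (more than one symbol) and |LHS| ≤ |RHS|
Classification: Type 1 (Context-Sensitive)


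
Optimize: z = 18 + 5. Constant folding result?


18 + 5 = 23 at compile time
Optimized: z = 23


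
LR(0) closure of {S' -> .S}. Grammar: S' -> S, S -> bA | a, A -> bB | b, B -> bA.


Start: S' -> .S
For each item with dot before a nonterminal B, add B -> .γ for every B-production
Closure: [S' -> .S, S -> .bA, S -> .a]


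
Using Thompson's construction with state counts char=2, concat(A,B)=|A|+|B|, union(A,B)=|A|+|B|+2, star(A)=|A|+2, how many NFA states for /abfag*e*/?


Syntax tree has 6 char leaf(s), 0 union(s), 2 star(s)
chars contribute 6×2 = 12; each union adds +2; each star adds +2
Total: 12 + 0 + 4 = 16 states


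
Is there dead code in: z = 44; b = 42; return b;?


z is assigned but never read
Dead: 'z = 44'


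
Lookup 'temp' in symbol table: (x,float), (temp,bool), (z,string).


Lookup 'temp' → type bool


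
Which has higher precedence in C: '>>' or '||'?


'>>' is shift (level 8); '||' is logical OR (level 1)
Higher level binds tighter
'>>' has higher precedence than '||'


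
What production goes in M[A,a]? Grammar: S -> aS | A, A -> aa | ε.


For [A, a]: 'a' ∈ FIRST(aa)
Entry: A -> aa


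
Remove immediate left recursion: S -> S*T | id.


Left-recursive alternatives: S*T; non-recursive: id
Introduce S': S -> idS', S' -> *TS' | ε


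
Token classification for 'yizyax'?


Pattern: letter/underscore followed by alphanumerics, not a keyword
Type: IDENTIFIER


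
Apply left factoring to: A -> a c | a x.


Common prefix: 'a'
Factored: A -> a A', A' -> c | x


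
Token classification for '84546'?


Pattern: digits only
Type: INTEGER_LITERAL


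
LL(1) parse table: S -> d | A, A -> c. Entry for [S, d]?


For [S, d]: 'd' ∈ FIRST(d)
Entry: S -> d


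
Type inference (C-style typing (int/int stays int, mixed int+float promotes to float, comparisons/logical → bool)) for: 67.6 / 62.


Operand types: float / int
Rule: mixed int/float promotes to float; int/int stays int
Result type: float


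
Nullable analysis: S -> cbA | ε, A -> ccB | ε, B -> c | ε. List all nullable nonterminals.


A nonterminal is nullable iff some alternative derives ε (directly, or every symbol in it is nullable)
Nullable: {A, B, S}


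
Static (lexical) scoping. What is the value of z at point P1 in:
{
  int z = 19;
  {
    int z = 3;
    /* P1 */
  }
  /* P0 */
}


z declared in the same block as P1
z = 3


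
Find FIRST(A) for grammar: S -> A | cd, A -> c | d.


Per alternative of A: FIRST(c) = {c}; FIRST(d) = {d}
FIRST(A) = {c, d}


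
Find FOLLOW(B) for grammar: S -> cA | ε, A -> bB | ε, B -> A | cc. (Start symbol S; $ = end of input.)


$ ∈ FOLLOW(S). For each A -> αBβ: add FIRST(β)\{ε} to FOLLOW(B); if β nullable, add FOLLOW(A).
FOLLOW(B) = {$}


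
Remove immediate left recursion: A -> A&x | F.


Left-recursive alternatives: A&x; non-recursive: F
Introduce A': A -> FA', A' -> &xA' | ε


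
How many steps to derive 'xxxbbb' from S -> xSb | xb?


Derivation: S => xSb => xxSbb => xxxbbb
Steps: 3


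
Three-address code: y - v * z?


Break into single-operator statements:
t1 = v * z
t2 = y - t1


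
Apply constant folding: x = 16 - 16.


16 - 16 = 0 at compile time
Optimized: x = 0


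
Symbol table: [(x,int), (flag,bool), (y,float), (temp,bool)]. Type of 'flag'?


Lookup 'flag' → type bool


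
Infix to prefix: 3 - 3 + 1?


left-to-right (same/higher precedence on left): tree is (+ (- 3 3) 1)
Prefix: + - 3 3 1


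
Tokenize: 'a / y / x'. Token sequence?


Scan left to right, longest-match per lexeme
Tokens: ID(a), OP(/), ID(y), OP(/), ID(x)


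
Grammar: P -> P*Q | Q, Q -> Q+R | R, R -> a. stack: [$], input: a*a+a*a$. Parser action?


no handle on stack; shift 'a'
Action: shift


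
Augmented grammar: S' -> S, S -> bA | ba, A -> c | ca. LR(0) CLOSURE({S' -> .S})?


Start: S' -> .S
For each item with dot before a nonterminal B, add B -> .γ for every B-production
Closure: [S' -> .S, S -> .bA, S -> .ba]


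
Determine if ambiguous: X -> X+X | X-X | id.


'id+id-id' has two parse trees (no precedence encoded between + and -)
Ambiguous


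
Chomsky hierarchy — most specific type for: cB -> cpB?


LHS has context (more than one symbol) and |LHS| ≤ |RHS|
Classification: Type 1 (Context-Sensitive)


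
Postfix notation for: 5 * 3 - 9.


Left to right (same or higher precedence on left)
Postfix: 5 3 * 9 -


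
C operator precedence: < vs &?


'<' is relational (level 7); '&' is bitwise AND (level 5)
Higher level binds tighter
'<' has higher precedence than '&'


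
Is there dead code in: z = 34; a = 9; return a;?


z is assigned but never read
Dead: 'z = 34'


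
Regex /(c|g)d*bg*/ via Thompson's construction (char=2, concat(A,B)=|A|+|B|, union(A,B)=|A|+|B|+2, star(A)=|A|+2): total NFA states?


Syntax tree has 5 char leaf(s), 1 union(s), 2 star(s)
chars contribute 5×2 = 10; each union adds +2; each star adds +2
Total: 10 + 2 + 4 = 16 states


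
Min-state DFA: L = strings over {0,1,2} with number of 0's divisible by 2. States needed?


Track (count of 0) mod 2: states 0..1, accept at 0
Minimal DFA: 2 states


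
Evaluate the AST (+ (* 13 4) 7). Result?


Evaluate inner: (* 13 4) = 52
Evaluate root: (+ 52 7) = 59
Result: 59


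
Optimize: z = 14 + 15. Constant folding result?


14 + 15 = 29 at compile time
Optimized: z = 29


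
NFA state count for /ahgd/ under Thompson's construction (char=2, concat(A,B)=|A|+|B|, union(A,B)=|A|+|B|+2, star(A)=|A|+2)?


Syntax tree has 4 char leaf(s), 0 union(s), 0 star(s)
chars contribute 4×2 = 8; each union adds +2; each star adds +2
Total: 8 + 0 + 0 = 8 states


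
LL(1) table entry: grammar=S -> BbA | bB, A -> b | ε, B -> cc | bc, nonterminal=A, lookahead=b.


For [A, b]: 'b' ∈ FIRST(b)
Entry: A -> b


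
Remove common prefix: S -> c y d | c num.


Common prefix: 'c'
Factored: S -> c S', S' -> y d | num


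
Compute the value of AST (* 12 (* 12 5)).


Evaluate inner: (* 12 5) = 60
Evaluate root: (* 12 60) = 720
Result: 720


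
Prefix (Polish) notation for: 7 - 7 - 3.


left-to-right (same/higher precedence on left): tree is (- (- 7 7) 3)
Prefix: - - 7 7 3


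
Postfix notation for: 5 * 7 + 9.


Left to right (same or higher precedence on left)
Postfix: 5 7 * 9 +


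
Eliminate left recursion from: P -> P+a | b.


Left-recursive alternatives: P+a; non-recursive: b
Introduce P': P -> bP', P' -> +aP' | ε


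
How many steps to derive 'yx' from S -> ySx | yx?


Derivation: S => yx
Steps: 1


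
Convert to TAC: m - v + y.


Break into single-operator statements:
t1 = m - v
t2 = t1 + y


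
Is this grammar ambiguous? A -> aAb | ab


balanced a^n…b^n: each string has a unique parse
Unambiguous


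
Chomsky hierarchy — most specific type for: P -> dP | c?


Right-linear: every RHS is a terminal or a terminal followed by one nonterminal
Classification: Type 3 (Regular)


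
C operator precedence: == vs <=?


'<=' is relational (level 7); '==' is equality (level 6)
Higher level binds tighter
'<=' has higher precedence than '=='


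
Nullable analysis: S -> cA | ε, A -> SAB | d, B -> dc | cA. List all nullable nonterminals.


A nonterminal is nullable iff some alternative derives ε (directly, or every symbol in it is nullable)
Nullable: {S}


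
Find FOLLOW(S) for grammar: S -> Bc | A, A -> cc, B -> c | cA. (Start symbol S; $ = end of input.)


$ ∈ FOLLOW(S). For each A -> αBβ: add FIRST(β)\{ε} to FOLLOW(B); if β nullable, add FOLLOW(A).
FOLLOW(S) = {$}


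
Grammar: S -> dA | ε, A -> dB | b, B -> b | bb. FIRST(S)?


Per alternative of S: FIRST(dA) = {d}; FIRST(ε) = {ε}
FIRST(S) = {d, ε}


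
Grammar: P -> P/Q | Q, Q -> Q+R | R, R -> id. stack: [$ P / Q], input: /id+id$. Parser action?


handle 'P/Q' on top; lookahead ∈ FOLLOW(P) = {/, $}
Action: reduce (P -> P/Q)


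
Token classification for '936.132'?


Pattern: digits with a decimal point
Type: FLOAT_LITERAL


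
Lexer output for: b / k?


Scan left to right, longest-match per lexeme
Tokens: ID(b), OP(/), ID(k)


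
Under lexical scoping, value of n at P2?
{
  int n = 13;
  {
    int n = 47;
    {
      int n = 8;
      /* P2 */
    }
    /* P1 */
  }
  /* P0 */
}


n declared in the same block as P2
n = 8


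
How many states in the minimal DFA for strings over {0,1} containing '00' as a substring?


KMP-style automaton: 2 progress states + 1 absorbing accept = 3
Minimal DFA: 3 states


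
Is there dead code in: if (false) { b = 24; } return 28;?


condition is constant false, so the whole block is unreachable
Dead: 'if (false) { b = 24; }'


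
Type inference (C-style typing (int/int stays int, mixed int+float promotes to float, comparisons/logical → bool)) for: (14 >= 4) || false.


Operand types: bool || bool
Rule: logical operators take bool operands and yield bool
Result type: bool


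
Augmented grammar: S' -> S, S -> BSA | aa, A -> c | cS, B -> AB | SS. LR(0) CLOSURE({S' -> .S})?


Start: S' -> .S
For each item with dot before a nonterminal B, add B -> .γ for every B-production
Closure: [S' -> .S, S -> .BSA, S -> .aa, B -> .AB, B -> .SS, A -> .c, A -> .cS]


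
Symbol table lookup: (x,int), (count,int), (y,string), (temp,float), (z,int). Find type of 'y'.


Lookup 'y' → type string


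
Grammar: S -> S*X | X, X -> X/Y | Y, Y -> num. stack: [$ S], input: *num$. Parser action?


shift '*' to continue S -> S*X
Action: shift


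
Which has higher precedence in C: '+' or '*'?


'*' is multiplicative (level 10); '+' is additive (level 9)
Higher level binds tighter
'*' has higher precedence than '+'


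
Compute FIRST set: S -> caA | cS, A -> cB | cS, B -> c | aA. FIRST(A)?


Per alternative of A: FIRST(cB) = {c}; FIRST(cS) = {c}
FIRST(A) = {c}


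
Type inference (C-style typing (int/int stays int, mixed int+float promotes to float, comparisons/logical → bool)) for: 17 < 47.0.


Operand types: int < float
Rule: comparison yields bool
Result type: bool


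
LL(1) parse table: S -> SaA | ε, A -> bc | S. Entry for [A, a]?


For [A, a]: 'a' ∈ FIRST(S)
Entry: A -> S


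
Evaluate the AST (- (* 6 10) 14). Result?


Evaluate inner: (* 6 10) = 60
Evaluate root: (- 60 14) = 46
Result: 46


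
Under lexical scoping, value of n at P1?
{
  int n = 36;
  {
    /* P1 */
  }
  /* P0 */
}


P1's block does not declare n; resolves to the enclosing declaration at depth 0
n = 36


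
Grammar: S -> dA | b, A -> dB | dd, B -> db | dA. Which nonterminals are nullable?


A nonterminal is nullable iff some alternative derives ε (directly, or every symbol in it is nullable)
Nullable: {}


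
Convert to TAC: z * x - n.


Break into single-operator statements:
t1 = z * x
t2 = t1 - n


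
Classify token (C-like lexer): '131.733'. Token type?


Pattern: digits with a decimal point
Type: FLOAT_LITERAL


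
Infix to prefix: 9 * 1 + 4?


left-to-right (same/higher precedence on left): tree is (+ (* 9 1) 4)
Prefix: + * 9 1 4


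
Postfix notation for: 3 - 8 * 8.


* has higher precedence, evaluate 8*8 first
Postfix: 3 8 8 * -


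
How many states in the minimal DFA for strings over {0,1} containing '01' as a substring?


KMP-style automaton: 2 progress states + 1 absorbing accept = 3
Minimal DFA: 3 states


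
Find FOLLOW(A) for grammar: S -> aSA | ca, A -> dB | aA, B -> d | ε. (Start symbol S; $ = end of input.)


$ ∈ FOLLOW(S). For each A -> αBβ: add FIRST(β)\{ε} to FOLLOW(B); if β nullable, add FOLLOW(A).
FOLLOW(A) = {$, a, d}


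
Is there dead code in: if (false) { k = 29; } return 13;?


condition is constant false, so the whole block is unreachable
Dead: 'if (false) { k = 29; }'


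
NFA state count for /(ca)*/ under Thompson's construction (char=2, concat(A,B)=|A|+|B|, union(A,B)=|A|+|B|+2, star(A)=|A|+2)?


Syntax tree has 2 char leaf(s), 0 union(s), 1 star(s)
chars contribute 2×2 = 4; each union adds +2; each star adds +2
Total: 4 + 0 + 2 = 6 states


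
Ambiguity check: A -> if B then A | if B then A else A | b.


dangling else: 'if B then if B then b else b' parses two ways
Ambiguous


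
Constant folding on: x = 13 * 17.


13 * 17 = 221 at compile time
Optimized: x = 221


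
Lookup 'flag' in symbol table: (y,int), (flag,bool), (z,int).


Lookup 'flag' → type bool


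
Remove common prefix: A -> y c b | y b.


Common prefix: 'y'
Factored: A -> y A', A' -> c b | b


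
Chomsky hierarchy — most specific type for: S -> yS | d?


Right-linear: every RHS is a terminal or a terminal followed by one nonterminal
Classification: Type 3 (Regular)


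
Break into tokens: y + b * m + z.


Scan left to right, longest-match per lexeme
Tokens: ID(y), OP(+), ID(b), OP(*), ID(m), OP(+), ID(z)


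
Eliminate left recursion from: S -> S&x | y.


Left-recursive alternatives: S&x; non-recursive: y
Introduce S': S -> yS', S' -> &xS' | ε


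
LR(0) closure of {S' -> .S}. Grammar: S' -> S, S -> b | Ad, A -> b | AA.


Start: S' -> .S
For each item with dot before a nonterminal B, add B -> .γ for every B-production
Closure: [S' -> .S, S -> .b, S -> .Ad, A -> .b, A -> .AA]


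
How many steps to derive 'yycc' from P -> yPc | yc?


Derivation: P => yPc => yycc
Steps: 2


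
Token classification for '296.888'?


Pattern: digits with a decimal point
Type: FLOAT_LITERAL


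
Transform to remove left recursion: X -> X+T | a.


Left-recursive alternatives: X+T; non-recursive: a
Introduce X': X -> aX', X' -> +TX' | ε


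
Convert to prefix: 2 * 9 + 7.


left-to-right (same/higher precedence on left): tree is (+ (* 2 9) 7)
Prefix: + * 2 9 7


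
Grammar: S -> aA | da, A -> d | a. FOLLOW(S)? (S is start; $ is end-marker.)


$ ∈ FOLLOW(S). For each A -> αBβ: add FIRST(β)\{ε} to FOLLOW(B); if β nullable, add FOLLOW(A).
FOLLOW(S) = {$}


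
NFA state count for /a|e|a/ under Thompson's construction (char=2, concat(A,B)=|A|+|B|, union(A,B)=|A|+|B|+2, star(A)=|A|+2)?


Syntax tree has 3 char leaf(s), 2 union(s), 0 star(s)
chars contribute 3×2 = 6; each union adds +2; each star adds +2
Total: 6 + 4 + 0 = 10 states


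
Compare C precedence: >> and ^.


'>>' is shift (level 8); '^' is bitwise XOR (level 4)
Higher level binds tighter
'>>' has higher precedence than '^'


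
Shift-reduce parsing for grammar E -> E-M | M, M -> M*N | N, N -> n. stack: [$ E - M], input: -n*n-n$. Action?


handle 'E-M' on top; lookahead ∈ FOLLOW(E) = {-, $}
Action: reduce (E -> E-M)


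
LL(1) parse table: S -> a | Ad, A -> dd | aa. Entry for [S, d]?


For [S, d]: 'd' ∈ FIRST(Ad)
Entry: S -> Ad


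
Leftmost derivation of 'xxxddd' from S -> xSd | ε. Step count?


Derivation: S => xSd => xxSdd => xxxSddd => xxxddd
Steps: 4


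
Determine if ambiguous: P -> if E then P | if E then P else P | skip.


dangling else: 'if E then if E then skip else skip' parses two ways
Ambiguous


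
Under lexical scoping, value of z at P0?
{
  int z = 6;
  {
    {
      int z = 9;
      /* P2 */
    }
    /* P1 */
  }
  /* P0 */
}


z declared in the same block as P0
z = 6


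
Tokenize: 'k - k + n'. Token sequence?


Scan left to right, longest-match per lexeme
Tokens: ID(k), OP(-), ID(k), OP(+), ID(n)


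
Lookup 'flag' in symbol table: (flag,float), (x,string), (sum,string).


Lookup 'flag' → type float


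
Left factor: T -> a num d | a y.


Common prefix: 'a'
Factored: T -> a T', T' -> num d | y


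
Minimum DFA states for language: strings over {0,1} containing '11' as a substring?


KMP-style automaton: 2 progress states + 1 absorbing accept = 3
Minimal DFA: 3 states


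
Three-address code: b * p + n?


Break into single-operator statements:
t1 = b * p
t2 = t1 + n


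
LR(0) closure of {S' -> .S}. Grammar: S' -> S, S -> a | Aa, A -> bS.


Start: S' -> .S
For each item with dot before a nonterminal B, add B -> .γ for every B-production
Closure: [S' -> .S, S -> .a, S -> .Aa, A -> .bS]


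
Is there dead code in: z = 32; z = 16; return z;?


first assignment to z is overwritten before any read
Dead: 'z = 32'


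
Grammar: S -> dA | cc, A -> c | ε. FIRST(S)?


Per alternative of S: FIRST(dA) = {d}; FIRST(cc) = {c}
FIRST(S) = {c, d}


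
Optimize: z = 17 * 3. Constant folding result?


17 * 3 = 51 at compile time
Optimized: z = 51


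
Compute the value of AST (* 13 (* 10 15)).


Evaluate inner: (* 10 15) = 150
Evaluate root: (* 13 150) = 1950
Result: 1950


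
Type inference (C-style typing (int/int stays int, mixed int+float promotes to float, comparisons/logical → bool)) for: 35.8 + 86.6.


Operand types: float + float
Rule: mixed int/float promotes to float; int/int stays int
Result type: float


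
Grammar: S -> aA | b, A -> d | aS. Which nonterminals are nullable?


A nonterminal is nullable iff some alternative derives ε (directly, or every symbol in it is nullable)
Nullable: {}


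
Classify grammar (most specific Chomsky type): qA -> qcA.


LHS has context (more than one symbol) and |LHS| ≤ |RHS|
Classification: Type 1 (Context-Sensitive)


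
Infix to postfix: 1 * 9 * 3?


Left to right (same or higher precedence on left)
Postfix: 1 9 * 3 *


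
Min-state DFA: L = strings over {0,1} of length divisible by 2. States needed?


Track length mod 2: states 0..1, accept at 0
Minimal DFA: 2 states


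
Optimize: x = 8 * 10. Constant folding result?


8 * 10 = 80 at compile time
Optimized: x = 80


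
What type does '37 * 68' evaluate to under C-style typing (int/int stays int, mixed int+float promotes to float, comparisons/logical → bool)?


Operand types: int * int
Rule: mixed int/float promotes to float; int/int stays int
Result type: int


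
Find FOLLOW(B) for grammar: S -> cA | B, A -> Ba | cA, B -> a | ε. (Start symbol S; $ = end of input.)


$ ∈ FOLLOW(S). For each A -> αBβ: add FIRST(β)\{ε} to FOLLOW(B); if β nullable, add FOLLOW(A).
FOLLOW(B) = {$, a}
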